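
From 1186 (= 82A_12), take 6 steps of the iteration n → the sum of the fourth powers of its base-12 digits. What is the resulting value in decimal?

1186 = (8,2,10)_12 → 8⁴ + 2⁴ + 10⁴ = 4096 + 16 + 10000 = 14112
14112 = (8,2,0,0)_12 → 8⁴ + 2⁴ + 0⁴ + 0⁴ = 4096 + 16 + 0 + 0 = 4112
4112 = (2,4,6,8)_12 → 2⁴ + 4⁴ + 6⁴ + 8⁴ = 16 + 256 + 1296 + 4096 = 5664
5664 = (3,3,4,0)_12 → 3⁴ + 3⁴ + 4⁴ + 0⁴ = 81 + 81 + 256 + 0 = 418
418 = (2,10,10)_12 → 2⁴ + 10⁴ + 10⁴ = 16 + 10000 + 10000 = 20016
20016 = (11,7,0,0)_12 → 11⁴ + 7⁴ + 0⁴ + 0⁴ = 14641 + 2401 + 0 + 0 = 17042

17042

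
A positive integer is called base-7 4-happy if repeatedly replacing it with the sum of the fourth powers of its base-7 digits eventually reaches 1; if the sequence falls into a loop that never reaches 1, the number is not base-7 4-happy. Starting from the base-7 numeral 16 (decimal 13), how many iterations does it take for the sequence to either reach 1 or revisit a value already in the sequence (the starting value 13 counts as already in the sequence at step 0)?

14

13 = (1,6)_7 → 1⁴ + 6⁴ = 1 + 1296 = 1297
1297 = (3,5,3,2)_7 → 3⁴ + 5⁴ + 3⁴ + 2⁴ = 81 + 625 + 81 + 16 = 803
803 = (2,2,2,5)_7 → 2⁴ + 2⁴ + 2⁴ + 5⁴ = 16 + 16 + 16 + 625 = 673
673 = (1,6,5,1)_7 → 1⁴ + 6⁴ + 5⁴ + 1⁴ = 1 + 1296 + 625 + 1 = 1923
1923 = (5,4,1,5)_7 → 5⁴ + 4⁴ + 1⁴ + 5⁴ = 625 + 256 + 1 + 625 = 1507
1507 = (4,2,5,2)_7 → 4⁴ + 2⁴ + 5⁴ + 2⁴ = 256 + 16 + 625 + 16 = 913
913 = (2,4,4,3)_7 → 2⁴ + 4⁴ + 4⁴ + 3⁴ = 16 + 256 + 256 + 81 = 609
609 = (1,5,3,0)_7 → 1⁴ + 5⁴ + 3⁴ + 0⁴ = 1 + 625 + 81 + 0 = 707
707 = (2,0,3,0)_7 → 2⁴ + 0⁴ + 3⁴ + 0⁴ = 16 + 0 + 81 + 0 = 97
97 = (1,6,6)_7 → 1⁴ + 6⁴ + 6⁴ = 1 + 1296 + 1296 = 2593
2593 = (1,0,3,6,3)_7 → 1⁴ + 0⁴ + 3⁴ + 6⁴ + 3⁴ = 1 + 0 + 81 + 1296 + 81 = 1459
1459 = (4,1,5,3)_7 → 4⁴ + 1⁴ + 5⁴ + 3⁴ = 256 + 1 + 625 + 81 = 963
963 = (2,5,4,4)_7 → 2⁴ + 5⁴ + 4⁴ + 4⁴ = 16 + 625 + 256 + 256 = 1153
1153 = (3,2,3,5)_7 → 3⁴ + 2⁴ + 3⁴ + 5⁴ = 81 + 16 + 81 + 625 = 803  — 803 repeats.
That took 14 steps.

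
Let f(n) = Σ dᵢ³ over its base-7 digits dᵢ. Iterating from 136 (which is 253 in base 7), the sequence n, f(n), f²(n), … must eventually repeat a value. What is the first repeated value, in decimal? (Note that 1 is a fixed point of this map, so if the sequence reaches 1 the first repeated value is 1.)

136 = (2,5,3)_7 → 2³ + 5³ + 3³ = 160
160 = (3,1,6)_7 → 3³ + 1³ + 6³ = 244
244 = (4,6,6)_7 → 4³ + 6³ + 6³ = 496
496 = (1,3,0,6)_7 → 1³ + 3³ + 0³ + 6³ = 244  — 244 already appeared earlier.

244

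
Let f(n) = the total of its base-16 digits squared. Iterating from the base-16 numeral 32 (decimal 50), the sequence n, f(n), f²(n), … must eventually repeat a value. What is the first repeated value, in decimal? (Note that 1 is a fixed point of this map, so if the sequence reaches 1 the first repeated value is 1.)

50 = (3,2)_16 → 3² + 2² = 13
13 = (13)_16 → 13² = 169
169 = (10,9)_16 → 10² + 9² = 181
181 = (11,5)_16 → 11² + 5² = 146
146 = (9,2)_16 → 9² + 2² = 85
85 = (5,5)_16 → 5² + 5² = 50  — 50 already appeared earlier.

50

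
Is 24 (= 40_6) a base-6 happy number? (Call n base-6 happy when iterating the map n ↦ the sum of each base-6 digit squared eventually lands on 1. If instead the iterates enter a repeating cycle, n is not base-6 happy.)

24 = (4,0)_6 → 4² + 0² = 16
16 = (2,4)_6 → 2² + 4² = 20
20 = (3,2)_6 → 3² + 2² = 13
13 = (2,1)_6 → 2² + 1² = 5
5 = (5)_6 → 5² = 25
25 = (4,1)_6 → 4² + 1² = 17
17 = (2,5)_6 → 2² + 5² = 29
29 = (4,5)_6 → 4² + 5² = 41
41 = (1,0,5)_6 → 1² + 0² + 5² = 26
26 = (4,2)_6 → 4² + 2² = 20  — 20 already seen; the sequence cycles without reaching 1.

not base-6 happy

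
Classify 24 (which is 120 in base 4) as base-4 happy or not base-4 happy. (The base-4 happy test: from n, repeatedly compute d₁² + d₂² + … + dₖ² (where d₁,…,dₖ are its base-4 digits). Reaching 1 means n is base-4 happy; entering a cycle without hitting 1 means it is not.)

base-4 happy

24 = (1,2,0)_4 → 1² + 2² + 0² = 1 + 4 + 0 = 5
5 = (1,1)_4 → 1² + 1² = 1 + 1 = 2
2 = (2)_4 → 2² = 4
4 = (1,0)_4 → 1² + 0² = 1 + 0 = 1  — reached 1.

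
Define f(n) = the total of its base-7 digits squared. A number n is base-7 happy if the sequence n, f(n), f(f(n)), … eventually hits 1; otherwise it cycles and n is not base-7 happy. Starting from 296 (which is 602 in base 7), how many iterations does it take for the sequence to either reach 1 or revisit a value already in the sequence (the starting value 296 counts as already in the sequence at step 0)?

296 = (6,0,2)_7 → 40
40 = (5,5)_7 → 50
50 = (1,0,1)_7 → 2
2 = (2)_7 → 4
4 = (4)_7 → 16
16 = (2,2)_7 → 8
8 = (1,1)_7 → 2  — 2 repeats.
That took 7 steps.

7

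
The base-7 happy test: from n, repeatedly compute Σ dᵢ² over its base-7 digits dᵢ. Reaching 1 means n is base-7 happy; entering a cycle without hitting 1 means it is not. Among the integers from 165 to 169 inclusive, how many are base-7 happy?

1

165: 165 → 29 → 17 → 13 → 37 → 29  — not base-7 happy
166: 166 → 38 → 34 → 52 → 10 → 10  — not base-7 happy
167: 167 → 49 → 1  — base-7 happy
168: 168 → 18 → 20 → 40 → 50 → 2 → 4 → 16 → 8 → 2  — not base-7 happy
169: 169 → 19 → 29 → 17 → 13 → 37 → 29  — not base-7 happy
base-7 happy: 167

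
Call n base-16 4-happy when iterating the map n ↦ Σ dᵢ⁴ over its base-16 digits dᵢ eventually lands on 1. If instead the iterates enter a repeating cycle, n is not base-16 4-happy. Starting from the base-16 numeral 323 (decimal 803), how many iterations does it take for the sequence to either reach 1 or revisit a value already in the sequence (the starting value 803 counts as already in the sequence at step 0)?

12

803 = (3,2,3)_16 → 3⁴ + 2⁴ + 3⁴ = 81 + 16 + 81 = 178
178 = (11,2)_16 → 11⁴ + 2⁴ = 14641 + 16 = 14657
14657 = (3,9,4,1)_16 → 3⁴ + 9⁴ + 4⁴ + 1⁴ = 81 + 6561 + 256 + 1 = 6899
6899 = (1,10,15,3)_16 → 1⁴ + 10⁴ + 15⁴ + 3⁴ = 1 + 10000 + 50625 + 81 = 60707
60707 = (14,13,2,3)_16 → 14⁴ + 13⁴ + 2⁴ + 3⁴ = 38416 + 28561 + 16 + 81 = 67074
67074 = (1,0,6,0,2)_16 → 1⁴ + 0⁴ + 6⁴ + 0⁴ + 2⁴ = 1 + 0 + 1296 + 0 + 16 = 1313
1313 = (5,2,1)_16 → 5⁴ + 2⁴ + 1⁴ = 625 + 16 + 1 = 642
642 = (2,8,2)_16 → 2⁴ + 8⁴ + 2⁴ = 16 + 4096 + 16 = 4128
4128 = (1,0,2,0)_16 → 1⁴ + 0⁴ + 2⁴ + 0⁴ = 1 + 0 + 16 + 0 = 17
17 = (1,1)_16 → 1⁴ + 1⁴ = 1 + 1 = 2
2 = (2)_16 → 2⁴ = 16
16 = (1,0)_16 → 1⁴ + 0⁴ = 1 + 0 = 1  — reached 1.
That took 12 steps.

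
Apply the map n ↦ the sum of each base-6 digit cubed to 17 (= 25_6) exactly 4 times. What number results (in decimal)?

3

17 = (2,5)_6 → 2³ + 5³ = 133
133 = (3,4,1)_6 → 3³ + 4³ + 1³ = 92
92 = (2,3,2)_6 → 2³ + 3³ + 2³ = 43
43 = (1,1,1)_6 → 1³ + 1³ + 1³ = 3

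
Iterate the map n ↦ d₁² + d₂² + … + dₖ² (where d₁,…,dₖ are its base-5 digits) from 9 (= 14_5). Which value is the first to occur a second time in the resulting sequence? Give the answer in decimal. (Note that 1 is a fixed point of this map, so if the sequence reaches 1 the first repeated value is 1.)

9 = (1,4)_5 → 17
17 = (3,2)_5 → 13
13 = (2,3)_5 → 13  — 13 already appeared earlier.

13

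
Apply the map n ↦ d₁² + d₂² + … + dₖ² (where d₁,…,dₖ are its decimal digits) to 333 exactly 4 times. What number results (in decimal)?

333 → 3² + 3² + 3² = 9 + 9 + 9 = 27
27 → 2² + 7² = 4 + 49 = 53
53 → 5² + 3² = 25 + 9 = 34
34 → 3² + 4² = 9 + 16 = 25

25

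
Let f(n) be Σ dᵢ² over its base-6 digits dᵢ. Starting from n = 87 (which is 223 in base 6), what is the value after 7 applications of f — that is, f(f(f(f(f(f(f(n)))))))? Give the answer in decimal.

87 = (2,2,3)_6 → 2² + 2² + 3² = 17
17 = (2,5)_6 → 2² + 5² = 29
29 = (4,5)_6 → 4² + 5² = 41
41 = (1,0,5)_6 → 1² + 0² + 5² = 26
26 = (4,2)_6 → 4² + 2² = 20
20 = (3,2)_6 → 3² + 2² = 13
13 = (2,1)_6 → 2² + 1² = 5

5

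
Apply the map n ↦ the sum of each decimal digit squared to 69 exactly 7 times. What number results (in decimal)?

69 → 6² + 9² = 117
117 → 1² + 1² + 7² = 51
51 → 5² + 1² = 26
26 → 2² + 6² = 40
40 → 4² + 0² = 16
16 → 1² + 6² = 37
37 → 3² + 7² = 58

58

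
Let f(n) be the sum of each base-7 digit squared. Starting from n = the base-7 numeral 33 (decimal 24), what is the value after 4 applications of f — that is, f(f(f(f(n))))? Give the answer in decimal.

24 = (3,3)_7 → 3² + 3² = 18
18 = (2,4)_7 → 2² + 4² = 20
20 = (2,6)_7 → 2² + 6² = 40
40 = (5,5)_7 → 5² + 5² = 50

50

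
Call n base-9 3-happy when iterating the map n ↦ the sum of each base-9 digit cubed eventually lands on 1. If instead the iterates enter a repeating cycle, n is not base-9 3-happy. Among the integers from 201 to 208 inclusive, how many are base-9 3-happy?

1

201: 201 → 99 → 9 → 1  — base-9 3-happy
202: 202 → 136 → 218 → 232 → 694 → 638 → 1198 → 470 → 476 → 980 → 540 → 432 → 152 → 856 → 128 → 134 → 638  — not base-9 3-happy
203: 203 → 197 → 547 → 775 → 127 → 127  — not base-9 3-happy
204: 204 → 288 → 152 → 856 → 128 → 134 → 638 → 1198 → 470 → 476 → 980 → 540 → 432 → 152  — not base-9 3-happy
205: 205 → 415 → 127 → 127  — not base-9 3-happy
206: 206 → 584 → 856 → 128 → 134 → 638 → 1198 → 470 → 476 → 980 → 540 → 432 → 152 → 856  — not base-9 3-happy
207: 207 → 133 → 469 → 469  — not base-9 3-happy
208: 208 → 134 → 638 → 1198 → 470 → 476 → 980 → 540 → 432 → 152 → 856 → 128 → 134  — not base-9 3-happy
base-9 3-happy: 201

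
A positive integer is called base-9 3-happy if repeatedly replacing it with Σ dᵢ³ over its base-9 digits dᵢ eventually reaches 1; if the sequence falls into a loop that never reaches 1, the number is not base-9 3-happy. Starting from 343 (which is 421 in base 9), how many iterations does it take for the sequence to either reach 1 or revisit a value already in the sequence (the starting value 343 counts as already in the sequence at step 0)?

5

343 = (4,2,1)_9 → 73
73 = (8,1)_9 → 513
513 = (6,3,0)_9 → 243
243 = (3,0,0)_9 → 27
27 = (3,0)_9 → 27  — 27 repeats.
That took 5 steps.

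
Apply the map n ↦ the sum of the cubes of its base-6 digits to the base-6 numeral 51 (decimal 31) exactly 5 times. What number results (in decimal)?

31 = (5,1)_6 → 5³ + 1³ = 125 + 1 = 126
126 = (3,3,0)_6 → 3³ + 3³ + 0³ = 27 + 27 + 0 = 54
54 = (1,3,0)_6 → 1³ + 3³ + 0³ = 1 + 27 + 0 = 28
28 = (4,4)_6 → 4³ + 4³ = 64 + 64 = 128
128 = (3,3,2)_6 → 3³ + 3³ + 2³ = 27 + 27 + 8 = 62

62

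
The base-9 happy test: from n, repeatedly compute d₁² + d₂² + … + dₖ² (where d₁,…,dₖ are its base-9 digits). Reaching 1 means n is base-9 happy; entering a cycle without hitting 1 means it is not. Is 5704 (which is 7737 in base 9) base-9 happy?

5704 = (7,7,3,7)_9 → 7² + 7² + 3² + 7² = 156
156 = (1,8,3)_9 → 1² + 8² + 3² = 74
74 = (8,2)_9 → 8² + 2² = 68
68 = (7,5)_9 → 7² + 5² = 74  — 74 already seen; the sequence cycles without reaching 1.

not base-9 happy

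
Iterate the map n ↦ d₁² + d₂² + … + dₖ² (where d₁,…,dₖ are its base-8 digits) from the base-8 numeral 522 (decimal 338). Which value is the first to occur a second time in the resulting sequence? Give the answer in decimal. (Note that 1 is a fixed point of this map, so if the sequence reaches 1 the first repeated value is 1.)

5

338 = (5,2,2)_8 → 33
33 = (4,1)_8 → 17
17 = (2,1)_8 → 5
5 = (5)_8 → 25
25 = (3,1)_8 → 10
10 = (1,2)_8 → 5  — 5 already appeared earlier.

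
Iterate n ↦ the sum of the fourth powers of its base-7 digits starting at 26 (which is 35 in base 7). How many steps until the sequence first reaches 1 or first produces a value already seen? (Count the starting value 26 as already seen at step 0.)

26 = (3,5)_7 → 3⁴ + 5⁴ = 81 + 625 = 706
706 = (2,0,2,6)_7 → 2⁴ + 0⁴ + 2⁴ + 6⁴ = 16 + 0 + 16 + 1296 = 1328
1328 = (3,6,0,5)_7 → 3⁴ + 6⁴ + 0⁴ + 5⁴ = 81 + 1296 + 0 + 625 = 2002
2002 = (5,5,6,0)_7 → 5⁴ + 5⁴ + 6⁴ + 0⁴ = 625 + 625 + 1296 + 0 = 2546
2546 = (1,0,2,6,5)_7 → 1⁴ + 0⁴ + 2⁴ + 6⁴ + 5⁴ = 1 + 0 + 16 + 1296 + 625 = 1938
1938 = (5,4,3,6)_7 → 5⁴ + 4⁴ + 3⁴ + 6⁴ = 625 + 256 + 81 + 1296 = 2258
2258 = (6,4,0,4)_7 → 6⁴ + 4⁴ + 0⁴ + 4⁴ = 1296 + 256 + 0 + 256 = 1808
1808 = (5,1,6,2)_7 → 5⁴ + 1⁴ + 6⁴ + 2⁴ = 625 + 1 + 1296 + 16 = 1938  — 1938 repeats.
That took 8 steps.

8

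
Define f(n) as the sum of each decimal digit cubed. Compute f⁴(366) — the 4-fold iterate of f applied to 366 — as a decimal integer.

81

366 → 3³ + 6³ + 6³ = 27 + 216 + 216 = 459
459 → 4³ + 5³ + 9³ = 64 + 125 + 729 = 918
918 → 9³ + 1³ + 8³ = 729 + 1 + 512 = 1242
1242 → 1³ + 2³ + 4³ + 2³ = 1 + 8 + 64 + 8 = 81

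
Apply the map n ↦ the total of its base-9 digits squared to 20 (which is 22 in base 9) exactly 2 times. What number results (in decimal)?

20 = (2,2)_9 → 8
8 = (8)_9 → 64

64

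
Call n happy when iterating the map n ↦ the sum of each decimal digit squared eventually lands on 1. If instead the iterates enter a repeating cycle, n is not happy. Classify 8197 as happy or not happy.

8197 → 8² + 1² + 9² + 7² = 64 + 1 + 81 + 49 = 195
195 → 1² + 9² + 5² = 1 + 81 + 25 = 107
107 → 1² + 0² + 7² = 1 + 0 + 49 = 50
50 → 5² + 0² = 25 + 0 = 25
25 → 2² + 5² = 4 + 25 = 29
29 → 2² + 9² = 4 + 81 = 85
85 → 8² + 5² = 64 + 25 = 89
89 → 8² + 9² = 64 + 81 = 145
145 → 1² + 4² + 5² = 1 + 16 + 25 = 42
42 → 4² + 2² = 16 + 4 = 20
20 → 2² + 0² = 4 + 0 = 4
4 → 4² = 16
16 → 1² + 6² = 1 + 36 = 37
37 → 3² + 7² = 9 + 49 = 58
58 → 5² + 8² = 25 + 64 = 89  — 89 already seen; the sequence cycles without reaching 1.

not happy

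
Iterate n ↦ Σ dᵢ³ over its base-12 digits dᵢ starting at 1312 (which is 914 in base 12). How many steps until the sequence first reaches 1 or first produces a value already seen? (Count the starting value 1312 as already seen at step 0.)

14

1312 = (9,1,4)_12 → 9³ + 1³ + 4³ = 729 + 1 + 64 = 794
794 = (5,6,2)_12 → 5³ + 6³ + 2³ = 125 + 216 + 8 = 349
349 = (2,5,1)_12 → 2³ + 5³ + 1³ = 8 + 125 + 1 = 134
134 = (11,2)_12 → 11³ + 2³ = 1331 + 8 = 1339
1339 = (9,3,7)_12 → 9³ + 3³ + 7³ = 729 + 27 + 343 = 1099
1099 = (7,7,7)_12 → 7³ + 7³ + 7³ = 343 + 343 + 343 = 1029
1029 = (7,1,9)_12 → 7³ + 1³ + 9³ = 343 + 1 + 729 = 1073
1073 = (7,5,5)_12 → 7³ + 5³ + 5³ = 343 + 125 + 125 = 593
593 = (4,1,5)_12 → 4³ + 1³ + 5³ = 64 + 1 + 125 = 190
190 = (1,3,10)_12 → 1³ + 3³ + 10³ = 1 + 27 + 1000 = 1028
1028 = (7,1,8)_12 → 7³ + 1³ + 8³ = 343 + 1 + 512 = 856
856 = (5,11,4)_12 → 5³ + 11³ + 4³ = 125 + 1331 + 64 = 1520
1520 = (10,6,8)_12 → 10³ + 6³ + 8³ = 1000 + 216 + 512 = 1728
1728 = (1,0,0,0)_12 → 1³ + 0³ + 0³ + 0³ = 1 + 0 + 0 + 0 = 1  — reached 1.
That took 14 steps.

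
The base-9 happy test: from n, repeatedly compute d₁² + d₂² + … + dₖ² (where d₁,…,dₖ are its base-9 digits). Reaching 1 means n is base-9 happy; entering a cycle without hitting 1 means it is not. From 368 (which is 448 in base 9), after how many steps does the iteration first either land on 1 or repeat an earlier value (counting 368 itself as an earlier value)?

7

368 = (4,4,8)_9 → 4² + 4² + 8² = 96
96 = (1,1,6)_9 → 1² + 1² + 6² = 38
38 = (4,2)_9 → 4² + 2² = 20
20 = (2,2)_9 → 2² + 2² = 8
8 = (8)_9 → 8² = 64
64 = (7,1)_9 → 7² + 1² = 50
50 = (5,5)_9 → 5² + 5² = 50  — 50 repeats.
That took 7 steps.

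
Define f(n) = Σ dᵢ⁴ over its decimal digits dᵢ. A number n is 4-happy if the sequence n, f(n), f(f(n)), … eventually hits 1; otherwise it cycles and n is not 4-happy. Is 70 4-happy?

not 4-happy

70 → 7⁴ + 0⁴ = 2401
2401 → 2⁴ + 4⁴ + 0⁴ + 1⁴ = 273
273 → 2⁴ + 7⁴ + 3⁴ = 2498
2498 → 2⁴ + 4⁴ + 9⁴ + 8⁴ = 10929
10929 → 1⁴ + 0⁴ + 9⁴ + 2⁴ + 9⁴ = 13139
13139 → 1⁴ + 3⁴ + 1⁴ + 3⁴ + 9⁴ = 6725
6725 → 6⁴ + 7⁴ + 2⁴ + 5⁴ = 4338
4338 → 4⁴ + 3⁴ + 3⁴ + 8⁴ = 4514
4514 → 4⁴ + 5⁴ + 1⁴ + 4⁴ = 1138
1138 → 1⁴ + 1⁴ + 3⁴ + 8⁴ = 4179
4179 → 4⁴ + 1⁴ + 7⁴ + 9⁴ = 9219
9219 → 9⁴ + 2⁴ + 1⁴ + 9⁴ = 13139  — 13139 already seen; the sequence cycles without reaching 1.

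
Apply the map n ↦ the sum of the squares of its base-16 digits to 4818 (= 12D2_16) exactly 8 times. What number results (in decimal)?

169

4818 = (1,2,13,2)_16 → 178
178 = (11,2)_16 → 125
125 = (7,13)_16 → 218
218 = (13,10)_16 → 269
269 = (1,0,13)_16 → 170
170 = (10,10)_16 → 200
200 = (12,8)_16 → 208
208 = (13,0)_16 → 169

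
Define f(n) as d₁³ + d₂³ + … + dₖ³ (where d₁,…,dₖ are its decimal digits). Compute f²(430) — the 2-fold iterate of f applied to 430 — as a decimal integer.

430 → 91
91 → 730

730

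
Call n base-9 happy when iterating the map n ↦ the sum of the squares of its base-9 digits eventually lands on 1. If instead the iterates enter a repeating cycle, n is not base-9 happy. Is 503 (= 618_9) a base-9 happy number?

503 = (6,1,8)_9 → 6² + 1² + 8² = 36 + 1 + 64 = 101
101 = (1,2,2)_9 → 1² + 2² + 2² = 1 + 4 + 4 = 9
9 = (1,0)_9 → 1² + 0² = 1 + 0 = 1  — reached 1.

base-9 happy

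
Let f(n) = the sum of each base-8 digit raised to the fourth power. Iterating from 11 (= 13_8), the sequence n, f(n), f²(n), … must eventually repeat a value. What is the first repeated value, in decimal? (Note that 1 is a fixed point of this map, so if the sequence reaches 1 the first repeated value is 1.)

11 = (1,3)_8 → 82
82 = (1,2,2)_8 → 33
33 = (4,1)_8 → 257
257 = (4,0,1)_8 → 257  — 257 already appeared earlier.

257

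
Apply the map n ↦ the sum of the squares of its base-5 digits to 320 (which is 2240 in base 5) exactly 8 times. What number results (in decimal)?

4

320 = (2,2,4,0)_5 → 2² + 2² + 4² + 0² = 4 + 4 + 16 + 0 = 24
24 = (4,4)_5 → 4² + 4² = 16 + 16 = 32
32 = (1,1,2)_5 → 1² + 1² + 2² = 1 + 1 + 4 = 6
6 = (1,1)_5 → 1² + 1² = 1 + 1 = 2
2 = (2)_5 → 2² = 4
4 = (4)_5 → 4² = 16
16 = (3,1)_5 → 3² + 1² = 9 + 1 = 10
10 = (2,0)_5 → 2² + 0² = 4 + 0 = 4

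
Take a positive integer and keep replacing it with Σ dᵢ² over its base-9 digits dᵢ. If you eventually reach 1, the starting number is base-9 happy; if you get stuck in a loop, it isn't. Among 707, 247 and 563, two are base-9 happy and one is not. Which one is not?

707: 707 → 125 → 81 → 1  — reaches 1 (base-9 happy)
247: 247 → 25 → 53 → 89 → 65 → 53  — repeats 53 (not base-9 happy)
563: 563 → 125 → 81 → 1  — reaches 1 (base-9 happy)

247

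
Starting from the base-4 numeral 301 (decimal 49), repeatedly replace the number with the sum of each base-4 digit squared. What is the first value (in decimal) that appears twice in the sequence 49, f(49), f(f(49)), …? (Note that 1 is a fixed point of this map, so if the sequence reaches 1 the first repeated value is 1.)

1

49 = (3,0,1)_4 → 3² + 0² + 1² = 9 + 0 + 1 = 10
10 = (2,2)_4 → 2² + 2² = 4 + 4 = 8
8 = (2,0)_4 → 2² + 0² = 4 + 0 = 4
4 = (1,0)_4 → 1² + 0² = 1 + 0 = 1  — reached the fixed point 1.
1 → 1, so 1 is the first repeated value.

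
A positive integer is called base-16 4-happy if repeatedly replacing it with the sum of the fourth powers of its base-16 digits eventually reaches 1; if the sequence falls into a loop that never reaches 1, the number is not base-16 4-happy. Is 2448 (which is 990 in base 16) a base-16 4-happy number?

2448 = (9,9,0)_16 → 9⁴ + 9⁴ + 0⁴ = 13122
13122 = (3,3,4,2)_16 → 3⁴ + 3⁴ + 4⁴ + 2⁴ = 434
434 = (1,11,2)_16 → 1⁴ + 11⁴ + 2⁴ = 14658
14658 = (3,9,4,2)_16 → 3⁴ + 9⁴ + 4⁴ + 2⁴ = 6914
6914 = (1,11,0,2)_16 → 1⁴ + 11⁴ + 0⁴ + 2⁴ = 14658  — 14658 already seen; the sequence cycles without reaching 1.

not base-16 4-happy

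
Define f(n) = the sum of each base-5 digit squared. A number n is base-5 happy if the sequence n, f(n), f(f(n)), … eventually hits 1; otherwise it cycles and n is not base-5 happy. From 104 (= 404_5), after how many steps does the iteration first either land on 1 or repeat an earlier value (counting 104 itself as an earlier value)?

104 = (4,0,4)_5 → 4² + 0² + 4² = 16 + 0 + 16 = 32
32 = (1,1,2)_5 → 1² + 1² + 2² = 1 + 1 + 4 = 6
6 = (1,1)_5 → 1² + 1² = 1 + 1 = 2
2 = (2)_5 → 2² = 4
4 = (4)_5 → 4² = 16
16 = (3,1)_5 → 3² + 1² = 9 + 1 = 10
10 = (2,0)_5 → 2² + 0² = 4 + 0 = 4  — 4 repeats.
That took 7 steps.

7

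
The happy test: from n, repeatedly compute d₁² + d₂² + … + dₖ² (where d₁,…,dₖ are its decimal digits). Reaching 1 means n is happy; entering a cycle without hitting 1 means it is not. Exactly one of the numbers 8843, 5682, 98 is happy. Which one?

8843: 8843 → 153 → 35 → 34 → 25 → 29 → 85 → 89 → 145 → 42 → 20 → 4 → 16 → 37 → 58 → 89  — repeats 89 (not happy)
5682: 5682 → 129 → 86 → 100 → 1  — reaches 1 (happy)
98: 98 → 145 → 42 → 20 → 4 → 16 → 37 → 58 → 89 → 145  — repeats 145 (not happy)

5682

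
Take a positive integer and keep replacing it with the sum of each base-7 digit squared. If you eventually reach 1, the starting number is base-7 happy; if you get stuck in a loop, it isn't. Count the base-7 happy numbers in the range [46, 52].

1

46: 46 → 52 → 10 → 10  (repeats 10)
47: 47 → 61 → 27 → 45 → 45  (repeats 45)
48: 48 → 72 → 14 → 4 → 16 → 8 → 2 → 4  (repeats 4)
49: 49 → 1  (reaches 1)
50: 50 → 2 → 4 → 16 → 8 → 2  (repeats 2)
51: 51 → 5 → 25 → 25  (repeats 25)
52: 52 → 10 → 10  (repeats 10)
base-7 happy: 49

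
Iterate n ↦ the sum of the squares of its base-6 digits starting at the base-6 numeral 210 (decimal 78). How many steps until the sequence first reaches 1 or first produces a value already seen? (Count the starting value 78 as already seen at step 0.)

9

78 = (2,1,0)_6 → 2² + 1² + 0² = 4 + 1 + 0 = 5
5 = (5)_6 → 5² = 25
25 = (4,1)_6 → 4² + 1² = 16 + 1 = 17
17 = (2,5)_6 → 2² + 5² = 4 + 25 = 29
29 = (4,5)_6 → 4² + 5² = 16 + 25 = 41
41 = (1,0,5)_6 → 1² + 0² + 5² = 1 + 0 + 25 = 26
26 = (4,2)_6 → 4² + 2² = 16 + 4 = 20
20 = (3,2)_6 → 3² + 2² = 9 + 4 = 13
13 = (2,1)_6 → 2² + 1² = 4 + 1 = 5  — 5 repeats.
That took 9 steps.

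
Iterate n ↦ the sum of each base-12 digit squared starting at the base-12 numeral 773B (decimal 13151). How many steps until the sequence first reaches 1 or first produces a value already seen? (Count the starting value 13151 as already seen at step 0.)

5

13151 = (7,7,3,11)_12 → 7² + 7² + 3² + 11² = 49 + 49 + 9 + 121 = 228
228 = (1,7,0)_12 → 1² + 7² + 0² = 1 + 49 + 0 = 50
50 = (4,2)_12 → 4² + 2² = 16 + 4 = 20
20 = (1,8)_12 → 1² + 8² = 1 + 64 = 65
65 = (5,5)_12 → 5² + 5² = 25 + 25 = 50  — 50 repeats.
That took 5 steps.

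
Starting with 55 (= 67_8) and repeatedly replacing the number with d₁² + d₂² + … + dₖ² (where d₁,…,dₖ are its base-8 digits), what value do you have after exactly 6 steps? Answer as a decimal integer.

25

55 = (6,7)_8 → 6² + 7² = 85
85 = (1,2,5)_8 → 1² + 2² + 5² = 30
30 = (3,6)_8 → 3² + 6² = 45
45 = (5,5)_8 → 5² + 5² = 50
50 = (6,2)_8 → 6² + 2² = 40
40 = (5,0)_8 → 5² + 0² = 25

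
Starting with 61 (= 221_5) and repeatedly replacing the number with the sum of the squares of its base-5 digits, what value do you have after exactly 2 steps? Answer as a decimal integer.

61 = (2,2,1)_5 → 9
9 = (1,4)_5 → 17

17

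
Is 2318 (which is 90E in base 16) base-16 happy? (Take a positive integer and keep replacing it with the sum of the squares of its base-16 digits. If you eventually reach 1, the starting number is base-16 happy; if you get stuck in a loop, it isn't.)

base-16 happy

2318 = (9,0,14)_16 → 9² + 0² + 14² = 81 + 0 + 196 = 277
277 = (1,1,5)_16 → 1² + 1² + 5² = 1 + 1 + 25 = 27
27 = (1,11)_16 → 1² + 11² = 1 + 121 = 122
122 = (7,10)_16 → 7² + 10² = 49 + 100 = 149
149 = (9,5)_16 → 9² + 5² = 81 + 25 = 106
106 = (6,10)_16 → 6² + 10² = 36 + 100 = 136
136 = (8,8)_16 → 8² + 8² = 64 + 64 = 128
128 = (8,0)_16 → 8² + 0² = 64 + 0 = 64
64 = (4,0)_16 → 4² + 0² = 16 + 0 = 16
16 = (1,0)_16 → 1² + 0² = 1 + 0 = 1  — reached 1.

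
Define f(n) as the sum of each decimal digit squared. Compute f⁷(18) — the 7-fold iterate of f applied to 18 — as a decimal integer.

42

18 → 1² + 8² = 65
65 → 6² + 5² = 61
61 → 6² + 1² = 37
37 → 3² + 7² = 58
58 → 5² + 8² = 89
89 → 8² + 9² = 145
145 → 1² + 4² + 5² = 42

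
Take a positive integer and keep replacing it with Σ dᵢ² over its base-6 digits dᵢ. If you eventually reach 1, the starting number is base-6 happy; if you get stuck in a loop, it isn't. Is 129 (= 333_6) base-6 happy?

129 = (3,3,3)_6 → 3² + 3² + 3² = 9 + 9 + 9 = 27
27 = (4,3)_6 → 4² + 3² = 16 + 9 = 25
25 = (4,1)_6 → 4² + 1² = 16 + 1 = 17
17 = (2,5)_6 → 2² + 5² = 4 + 25 = 29
29 = (4,5)_6 → 4² + 5² = 16 + 25 = 41
41 = (1,0,5)_6 → 1² + 0² + 5² = 1 + 0 + 25 = 26
26 = (4,2)_6 → 4² + 2² = 16 + 4 = 20
20 = (3,2)_6 → 3² + 2² = 9 + 4 = 13
13 = (2,1)_6 → 2² + 1² = 4 + 1 = 5
5 = (5)_6 → 5² = 25  — 25 already seen; the sequence cycles without reaching 1.

not base-6 happy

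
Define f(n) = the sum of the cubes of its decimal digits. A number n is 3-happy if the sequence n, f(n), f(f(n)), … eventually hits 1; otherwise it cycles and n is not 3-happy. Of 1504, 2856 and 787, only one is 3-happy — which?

1504: 1504 → 190 → 730 → 370 → 370  — repeats 370 (not 3-happy)
2856: 2856 → 861 → 729 → 1080 → 513 → 153 → 153  — repeats 153 (not 3-happy)
787: 787 → 1198 → 1243 → 100 → 1  — reaches 1 (3-happy)

787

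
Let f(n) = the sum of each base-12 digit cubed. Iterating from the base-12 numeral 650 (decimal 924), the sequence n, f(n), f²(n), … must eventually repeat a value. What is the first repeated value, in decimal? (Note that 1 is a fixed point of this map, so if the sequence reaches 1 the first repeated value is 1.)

924 = (6,5,0)_12 → 6³ + 5³ + 0³ = 216 + 125 + 0 = 341
341 = (2,4,5)_12 → 2³ + 4³ + 5³ = 8 + 64 + 125 = 197
197 = (1,4,5)_12 → 1³ + 4³ + 5³ = 1 + 64 + 125 = 190
190 = (1,3,10)_12 → 1³ + 3³ + 10³ = 1 + 27 + 1000 = 1028
1028 = (7,1,8)_12 → 7³ + 1³ + 8³ = 343 + 1 + 512 = 856
856 = (5,11,4)_12 → 5³ + 11³ + 4³ = 125 + 1331 + 64 = 1520
1520 = (10,6,8)_12 → 10³ + 6³ + 8³ = 1000 + 216 + 512 = 1728
1728 = (1,0,0,0)_12 → 1³ + 0³ + 0³ + 0³ = 1 + 0 + 0 + 0 = 1  — reached the fixed point 1.
1 → 1, so 1 is the first repeated value.

1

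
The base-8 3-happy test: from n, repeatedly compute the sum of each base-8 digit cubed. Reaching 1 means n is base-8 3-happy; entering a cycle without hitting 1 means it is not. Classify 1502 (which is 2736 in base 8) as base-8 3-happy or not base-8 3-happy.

base-8 3-happy

1502 = (2,7,3,6)_8 → 594
594 = (1,1,2,2)_8 → 18
18 = (2,2)_8 → 16
16 = (2,0)_8 → 8
8 = (1,0)_8 → 1  — reached 1.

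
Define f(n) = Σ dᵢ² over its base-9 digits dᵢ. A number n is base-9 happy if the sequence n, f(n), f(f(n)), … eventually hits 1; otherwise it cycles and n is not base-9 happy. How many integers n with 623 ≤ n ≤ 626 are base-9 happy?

1

623: 623 → 89 → 65 → 53 → 89  — not base-9 happy
624: 624 → 94 → 18 → 4 → 16 → 50 → 50  — not base-9 happy
625: 625 → 101 → 9 → 1  — base-9 happy
626: 626 → 110 → 14 → 26 → 68 → 74 → 68  — not base-9 happy
base-9 happy: 625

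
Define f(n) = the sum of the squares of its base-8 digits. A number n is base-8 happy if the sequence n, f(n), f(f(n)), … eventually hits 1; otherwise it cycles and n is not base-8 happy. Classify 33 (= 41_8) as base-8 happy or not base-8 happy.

not base-8 happy

33 = (4,1)_8 → 4² + 1² = 17
17 = (2,1)_8 → 2² + 1² = 5
5 = (5)_8 → 5² = 25
25 = (3,1)_8 → 3² + 1² = 10
10 = (1,2)_8 → 1² + 2² = 5  — 5 already seen; the sequence cycles without reaching 1.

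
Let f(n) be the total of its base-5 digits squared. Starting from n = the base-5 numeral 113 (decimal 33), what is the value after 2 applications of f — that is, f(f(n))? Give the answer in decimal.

5

33 = (1,1,3)_5 → 1² + 1² + 3² = 11
11 = (2,1)_5 → 2² + 1² = 5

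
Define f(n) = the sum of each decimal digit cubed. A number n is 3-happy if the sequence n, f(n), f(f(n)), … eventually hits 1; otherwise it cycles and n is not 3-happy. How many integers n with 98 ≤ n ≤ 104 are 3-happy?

98: 98 → 1241 → 74 → 407 → 407  (repeats 407)
99: 99 → 1458 → 702 → 351 → 153 → 153  (repeats 153)
100: 100 → 1  (reaches 1)
101: 101 → 2 → 8 → 512 → 134 → 92 → 737 → 713 → 371 → 371  (repeats 371)
102: 102 → 9 → 729 → 1080 → 513 → 153 → 153  (repeats 153)
103: 103 → 28 → 520 → 133 → 55 → 250 → 133  (repeats 133)
104: 104 → 65 → 341 → 92 → 737 → 713 → 371 → 371  (repeats 371)
3-happy: 100

1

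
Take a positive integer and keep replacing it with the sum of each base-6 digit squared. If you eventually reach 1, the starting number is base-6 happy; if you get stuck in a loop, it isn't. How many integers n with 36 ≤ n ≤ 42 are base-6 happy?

1

36: 36 → 1  (reaches 1)
37: 37 → 2 → 4 → 16 → 20 → 13 → 5 → 25 → 17 → 29 → 41 → 26 → 20  (repeats 20)
38: 38 → 5 → 25 → 17 → 29 → 41 → 26 → 20 → 13 → 5  (repeats 5)
39: 39 → 10 → 17 → 29 → 41 → 26 → 20 → 13 → 5 → 25 → 17  (repeats 17)
40: 40 → 17 → 29 → 41 → 26 → 20 → 13 → 5 → 25 → 17  (repeats 17)
41: 41 → 26 → 20 → 13 → 5 → 25 → 17 → 29 → 41  (repeats 41)
42: 42 → 2 → 4 → 16 → 20 → 13 → 5 → 25 → 17 → 29 → 41 → 26 → 20  (repeats 20)
base-6 happy: 36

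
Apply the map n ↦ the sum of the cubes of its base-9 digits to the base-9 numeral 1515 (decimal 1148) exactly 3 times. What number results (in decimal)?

1148 = (1,5,1,5)_9 → 1³ + 5³ + 1³ + 5³ = 1 + 125 + 1 + 125 = 252
252 = (3,1,0)_9 → 3³ + 1³ + 0³ = 27 + 1 + 0 = 28
28 = (3,1)_9 → 3³ + 1³ = 27 + 1 = 28

28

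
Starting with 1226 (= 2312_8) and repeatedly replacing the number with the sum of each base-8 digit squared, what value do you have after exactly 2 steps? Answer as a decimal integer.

1226 = (2,3,1,2)_8 → 2² + 3² + 1² + 2² = 18
18 = (2,2)_8 → 2² + 2² = 8

8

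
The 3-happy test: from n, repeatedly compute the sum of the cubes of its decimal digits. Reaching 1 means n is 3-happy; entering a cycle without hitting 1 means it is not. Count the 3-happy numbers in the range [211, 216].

211: 211 → 10 → 1  — 3-happy
212: 212 → 17 → 344 → 155 → 251 → 134 → 92 → 737 → 713 → 371 → 371  — not 3-happy
213: 213 → 36 → 243 → 99 → 1458 → 702 → 351 → 153 → 153  — not 3-happy
214: 214 → 73 → 370 → 370  — not 3-happy
215: 215 → 134 → 92 → 737 → 713 → 371 → 371  — not 3-happy
216: 216 → 225 → 141 → 66 → 432 → 99 → 1458 → 702 → 351 → 153 → 153  — not 3-happy
3-happy: 211

1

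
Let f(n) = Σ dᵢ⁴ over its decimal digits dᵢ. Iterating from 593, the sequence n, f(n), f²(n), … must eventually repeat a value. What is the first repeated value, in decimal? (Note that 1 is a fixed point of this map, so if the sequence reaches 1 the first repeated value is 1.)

593 → 5⁴ + 9⁴ + 3⁴ = 625 + 6561 + 81 = 7267
7267 → 7⁴ + 2⁴ + 6⁴ + 7⁴ = 2401 + 16 + 1296 + 2401 = 6114
6114 → 6⁴ + 1⁴ + 1⁴ + 4⁴ = 1296 + 1 + 1 + 256 = 1554
1554 → 1⁴ + 5⁴ + 5⁴ + 4⁴ = 1 + 625 + 625 + 256 = 1507
1507 → 1⁴ + 5⁴ + 0⁴ + 7⁴ = 1 + 625 + 0 + 2401 = 3027
3027 → 3⁴ + 0⁴ + 2⁴ + 7⁴ = 81 + 0 + 16 + 2401 = 2498
2498 → 2⁴ + 4⁴ + 9⁴ + 8⁴ = 16 + 256 + 6561 + 4096 = 10929
10929 → 1⁴ + 0⁴ + 9⁴ + 2⁴ + 9⁴ = 1 + 0 + 6561 + 16 + 6561 = 13139
13139 → 1⁴ + 3⁴ + 1⁴ + 3⁴ + 9⁴ = 1 + 81 + 1 + 81 + 6561 = 6725
6725 → 6⁴ + 7⁴ + 2⁴ + 5⁴ = 1296 + 2401 + 16 + 625 = 4338
4338 → 4⁴ + 3⁴ + 3⁴ + 8⁴ = 256 + 81 + 81 + 4096 = 4514
4514 → 4⁴ + 5⁴ + 1⁴ + 4⁴ = 256 + 625 + 1 + 256 = 1138
1138 → 1⁴ + 1⁴ + 3⁴ + 8⁴ = 1 + 1 + 81 + 4096 = 4179
4179 → 4⁴ + 1⁴ + 7⁴ + 9⁴ = 256 + 1 + 2401 + 6561 = 9219
9219 → 9⁴ + 2⁴ + 1⁴ + 9⁴ = 6561 + 16 + 1 + 6561 = 13139  — 13139 already appeared earlier.

13139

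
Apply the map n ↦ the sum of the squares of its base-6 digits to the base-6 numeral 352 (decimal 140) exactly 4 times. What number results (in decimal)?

140 = (3,5,2)_6 → 38
38 = (1,0,2)_6 → 5
5 = (5)_6 → 25
25 = (4,1)_6 → 17

17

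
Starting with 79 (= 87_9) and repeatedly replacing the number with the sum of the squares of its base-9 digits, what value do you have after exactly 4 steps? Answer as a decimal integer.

79 = (8,7)_9 → 113
113 = (1,3,5)_9 → 35
35 = (3,8)_9 → 73
73 = (8,1)_9 → 65

65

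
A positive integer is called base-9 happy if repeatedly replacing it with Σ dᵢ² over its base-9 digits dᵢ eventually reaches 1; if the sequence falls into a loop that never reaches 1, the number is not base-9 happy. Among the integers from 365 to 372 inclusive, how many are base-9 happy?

1

365: 365 → 57 → 45 → 25 → 53 → 89 → 65 → 53  (repeats 53)
366: 366 → 68 → 74 → 68  (repeats 68)
367: 367 → 81 → 1  (reaches 1)
368: 368 → 96 → 38 → 20 → 8 → 64 → 50 → 50  (repeats 50)
369: 369 → 41 → 41  (repeats 41)
370: 370 → 42 → 52 → 74 → 68 → 74  (repeats 74)
371: 371 → 45 → 25 → 53 → 89 → 65 → 53  (repeats 53)
372: 372 → 50 → 50  (repeats 50)
base-9 happy: 367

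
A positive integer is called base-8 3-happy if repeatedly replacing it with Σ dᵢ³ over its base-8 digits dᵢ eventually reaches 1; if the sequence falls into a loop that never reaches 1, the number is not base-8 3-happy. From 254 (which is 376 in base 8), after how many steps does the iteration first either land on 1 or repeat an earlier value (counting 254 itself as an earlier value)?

254 = (3,7,6)_8 → 3³ + 7³ + 6³ = 27 + 343 + 216 = 586
586 = (1,1,1,2)_8 → 1³ + 1³ + 1³ + 2³ = 1 + 1 + 1 + 8 = 11
11 = (1,3)_8 → 1³ + 3³ = 1 + 27 = 28
28 = (3,4)_8 → 3³ + 4³ = 27 + 64 = 91
91 = (1,3,3)_8 → 1³ + 3³ + 3³ = 1 + 27 + 27 = 55
55 = (6,7)_8 → 6³ + 7³ = 216 + 343 = 559
559 = (1,0,5,7)_8 → 1³ + 0³ + 5³ + 7³ = 1 + 0 + 125 + 343 = 469
469 = (7,2,5)_8 → 7³ + 2³ + 5³ = 343 + 8 + 125 = 476
476 = (7,3,4)_8 → 7³ + 3³ + 4³ = 343 + 27 + 64 = 434
434 = (6,6,2)_8 → 6³ + 6³ + 2³ = 216 + 216 + 8 = 440
440 = (6,7,0)_8 → 6³ + 7³ + 0³ = 216 + 343 + 0 = 559  — 559 repeats.
That took 11 steps.

11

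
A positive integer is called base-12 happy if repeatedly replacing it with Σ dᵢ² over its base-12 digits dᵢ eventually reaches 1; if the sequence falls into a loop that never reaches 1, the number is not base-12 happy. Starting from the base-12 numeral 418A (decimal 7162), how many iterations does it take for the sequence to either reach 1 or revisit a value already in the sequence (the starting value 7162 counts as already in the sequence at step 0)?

7162 = (4,1,8,10)_12 → 4² + 1² + 8² + 10² = 181
181 = (1,3,1)_12 → 1² + 3² + 1² = 11
11 = (11)_12 → 11² = 121
121 = (10,1)_12 → 10² + 1² = 101
101 = (8,5)_12 → 8² + 5² = 89
89 = (7,5)_12 → 7² + 5² = 74
74 = (6,2)_12 → 6² + 2² = 40
40 = (3,4)_12 → 3² + 4² = 25
25 = (2,1)_12 → 2² + 1² = 5
5 = (5)_12 → 5² = 25  — 25 repeats.
That took 10 steps.

10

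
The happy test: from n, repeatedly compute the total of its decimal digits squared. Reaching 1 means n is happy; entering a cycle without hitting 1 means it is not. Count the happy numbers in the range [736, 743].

736: 736 → 94 → 97 → 130 → 10 → 1  — happy
737: 737 → 107 → 50 → 25 → 29 → 85 → 89 → 145 → 42 → 20 → 4 → 16 → 37 → 58 → 89  — not happy
738: 738 → 122 → 9 → 81 → 65 → 61 → 37 → 58 → 89 → 145 → 42 → 20 → 4 → 16 → 37  — not happy
739: 739 → 139 → 91 → 82 → 68 → 100 → 1  — happy
740: 740 → 65 → 61 → 37 → 58 → 89 → 145 → 42 → 20 → 4 → 16 → 37  — not happy
741: 741 → 66 → 72 → 53 → 34 → 25 → 29 → 85 → 89 → 145 → 42 → 20 → 4 → 16 → 37 → 58 → 89  — not happy
742: 742 → 69 → 117 → 51 → 26 → 40 → 16 → 37 → 58 → 89 → 145 → 42 → 20 → 4 → 16  — not happy
743: 743 → 74 → 65 → 61 → 37 → 58 → 89 → 145 → 42 → 20 → 4 → 16 → 37  — not happy
happy: 736, 739

2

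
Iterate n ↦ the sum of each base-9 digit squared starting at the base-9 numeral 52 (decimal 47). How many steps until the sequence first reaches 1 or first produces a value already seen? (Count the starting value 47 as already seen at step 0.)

7

47 = (5,2)_9 → 5² + 2² = 29
29 = (3,2)_9 → 3² + 2² = 13
13 = (1,4)_9 → 1² + 4² = 17
17 = (1,8)_9 → 1² + 8² = 65
65 = (7,2)_9 → 7² + 2² = 53
53 = (5,8)_9 → 5² + 8² = 89
89 = (1,0,8)_9 → 1² + 0² + 8² = 65  — 65 repeats.
That took 7 steps.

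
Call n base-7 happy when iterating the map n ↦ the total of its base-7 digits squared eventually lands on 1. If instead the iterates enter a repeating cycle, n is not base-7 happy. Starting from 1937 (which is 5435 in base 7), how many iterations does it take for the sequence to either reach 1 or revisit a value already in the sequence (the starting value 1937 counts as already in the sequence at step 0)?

1937 = (5,4,3,5)_7 → 5² + 4² + 3² + 5² = 75
75 = (1,3,5)_7 → 1² + 3² + 5² = 35
35 = (5,0)_7 → 5² + 0² = 25
25 = (3,4)_7 → 3² + 4² = 25  — 25 repeats.
That took 4 steps.

4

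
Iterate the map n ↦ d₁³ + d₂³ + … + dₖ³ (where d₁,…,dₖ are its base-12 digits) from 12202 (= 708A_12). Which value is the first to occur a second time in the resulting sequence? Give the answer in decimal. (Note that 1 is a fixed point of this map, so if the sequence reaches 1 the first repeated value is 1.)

1855

12202 = (7,0,8,10)_12 → 7³ + 0³ + 8³ + 10³ = 1855
1855 = (1,0,10,7)_12 → 1³ + 0³ + 10³ + 7³ = 1344
1344 = (9,4,0)_12 → 9³ + 4³ + 0³ = 793
793 = (5,6,1)_12 → 5³ + 6³ + 1³ = 342
342 = (2,4,6)_12 → 2³ + 4³ + 6³ = 288
288 = (2,0,0)_12 → 2³ + 0³ + 0³ = 8
8 = (8)_12 → 8³ = 512
512 = (3,6,8)_12 → 3³ + 6³ + 8³ = 755
755 = (5,2,11)_12 → 5³ + 2³ + 11³ = 1464
1464 = (10,2,0)_12 → 10³ + 2³ + 0³ = 1008
1008 = (7,0,0)_12 → 7³ + 0³ + 0³ = 343
343 = (2,4,7)_12 → 2³ + 4³ + 7³ = 415
415 = (2,10,7)_12 → 2³ + 10³ + 7³ = 1351
1351 = (9,4,7)_12 → 9³ + 4³ + 7³ = 1136
1136 = (7,10,8)_12 → 7³ + 10³ + 8³ = 1855  — 1855 already appeared earlier.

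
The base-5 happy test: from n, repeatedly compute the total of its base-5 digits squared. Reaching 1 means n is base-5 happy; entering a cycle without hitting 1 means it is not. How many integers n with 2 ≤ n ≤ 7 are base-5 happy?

2

2: 2 → 4 → 16 → 10 → 4  — not base-5 happy
3: 3 → 9 → 17 → 13 → 13  — not base-5 happy
4: 4 → 16 → 10 → 4  — not base-5 happy
5: 5 → 1  — base-5 happy
6: 6 → 2 → 4 → 16 → 10 → 4  — not base-5 happy
7: 7 → 5 → 1  — base-5 happy
base-5 happy: 5, 7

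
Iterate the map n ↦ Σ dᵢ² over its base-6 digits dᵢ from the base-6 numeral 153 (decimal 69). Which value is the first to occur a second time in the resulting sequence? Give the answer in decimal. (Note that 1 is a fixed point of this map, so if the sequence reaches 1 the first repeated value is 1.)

17

69 = (1,5,3)_6 → 1² + 5² + 3² = 1 + 25 + 9 = 35
35 = (5,5)_6 → 5² + 5² = 25 + 25 = 50
50 = (1,2,2)_6 → 1² + 2² + 2² = 1 + 4 + 4 = 9
9 = (1,3)_6 → 1² + 3² = 1 + 9 = 10
10 = (1,4)_6 → 1² + 4² = 1 + 16 = 17
17 = (2,5)_6 → 2² + 5² = 4 + 25 = 29
29 = (4,5)_6 → 4² + 5² = 16 + 25 = 41
41 = (1,0,5)_6 → 1² + 0² + 5² = 1 + 0 + 25 = 26
26 = (4,2)_6 → 4² + 2² = 16 + 4 = 20
20 = (3,2)_6 → 3² + 2² = 9 + 4 = 13
13 = (2,1)_6 → 2² + 1² = 4 + 1 = 5
5 = (5)_6 → 5² = 25
25 = (4,1)_6 → 4² + 1² = 16 + 1 = 17  — 17 already appeared earlier.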